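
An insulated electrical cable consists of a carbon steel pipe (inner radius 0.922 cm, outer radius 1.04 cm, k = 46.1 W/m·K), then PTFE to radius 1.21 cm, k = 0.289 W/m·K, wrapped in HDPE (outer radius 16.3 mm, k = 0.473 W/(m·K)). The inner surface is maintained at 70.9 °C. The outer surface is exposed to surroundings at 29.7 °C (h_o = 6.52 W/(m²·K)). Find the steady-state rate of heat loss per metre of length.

Treat each layer as a resistance in series:
  R'_carbon steel = ln(0.0104/0.00922)/(2πk) = 0.1204/(2π·46.1) = 4.158×10^-4 m·K/W
  R'_PTFE = ln(0.0121/0.0104)/(2πk) = 0.1514/(2π·0.289) = 0.08338 m·K/W
  R'_HDPE = ln(0.0163/0.0121)/(2πk) = 0.2980/(2π·0.473) = 0.1003 m·K/W
  R'_conv,out = 1/(2πr h) = 1/(2π·0.0163·6.52) = 1.498 m·K/W
ΣR = 4.158×10^-4 + 0.08338 + 0.1003 + 1.498 = 1.682 m·K/W
Q' = ΔT/ΣR = (70.9 °C − 29.7 °C)/1.682 = 24.5 W/m

Q' = 24.5 W/m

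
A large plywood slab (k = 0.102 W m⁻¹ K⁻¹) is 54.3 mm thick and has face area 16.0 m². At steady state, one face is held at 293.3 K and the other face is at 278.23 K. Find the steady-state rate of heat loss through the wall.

Q = 453 W

Q = kA·ΔT/L = 0.102 × 16.0 × |293.3 K − 278.23 K| / 0.0543 = 453 W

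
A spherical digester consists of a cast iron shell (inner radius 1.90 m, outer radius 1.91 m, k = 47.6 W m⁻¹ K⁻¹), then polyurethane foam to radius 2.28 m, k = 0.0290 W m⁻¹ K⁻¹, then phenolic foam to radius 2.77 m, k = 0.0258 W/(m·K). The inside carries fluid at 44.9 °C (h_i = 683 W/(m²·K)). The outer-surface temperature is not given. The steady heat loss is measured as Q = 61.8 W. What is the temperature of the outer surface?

T_out = 15.7 °C

Sum the resistances:
  R_conv,in = 1/(4πr²h) = 1/(4π·1.90²·683) = 3.227×10^-5 K/W
  R_cast iron = (1/1.90 − 1/1.91)/(4πk) = 0.002756/(4π·47.6) = 4.607×10^-6 K/W
  R_polyurethane foam = (1/1.91 − 1/2.28)/(4πk) = 0.08496/(4π·0.0290) = 0.2331 K/W
  R_phenolic foam = (1/2.28 − 1/2.77)/(4πk) = 0.07759/(4π·0.0258) = 0.2393 K/W
ΣR = 0.4725 K/W
ΔT = Q·ΣR = 61.8 × 0.4725 = 29.20 K
Heat flows outward, so T_out = T_in − ΔT = 44.9 − 29.20 = 15.7 °C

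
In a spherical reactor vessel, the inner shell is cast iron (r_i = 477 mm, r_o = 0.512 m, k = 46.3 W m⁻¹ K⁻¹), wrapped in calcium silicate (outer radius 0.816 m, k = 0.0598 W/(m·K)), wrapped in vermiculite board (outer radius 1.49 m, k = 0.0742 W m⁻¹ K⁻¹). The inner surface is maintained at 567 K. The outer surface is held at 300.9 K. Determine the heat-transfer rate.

Q = 170 W

Series thermal resistances, inner to outer:
  R_cast iron = (1/0.477 − 1/0.512)/(4πk) = 0.1433/(4π·46.3) = 2.463×10^-4 K/W
  R_calcium silicate = (1/0.512 − 1/0.816)/(4πk) = 0.7276/(4π·0.0598) = 0.9683 K/W
  R_vermiculite board = (1/0.816 − 1/1.49)/(4πk) = 0.5543/(4π·0.0742) = 0.5945 K/W
ΣR = 2.463×10^-4 + 0.9683 + 0.5945 = 1.563 K/W
Q = ΔT/ΣR = (567 K − 300.9 K)/1.563 = 170 W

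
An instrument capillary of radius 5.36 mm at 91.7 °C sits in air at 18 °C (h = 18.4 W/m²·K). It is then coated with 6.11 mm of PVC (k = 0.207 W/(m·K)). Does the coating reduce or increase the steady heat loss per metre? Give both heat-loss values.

Critical radius for a cylinder: r_cr = k/h = 0.0112 m = 1.12 cm.
Outer radius after coating: r₂ = 0.00536 + 0.00611 = 0.01147 m.
r₁ < r_cr < r₂: heat loss rises to a maximum at r_cr then falls. Whether the coating helps depends on whether Q(r₂) has dropped back below Q(r₁).
Bare: R = 1/(2πr₁h) = 1.614 m·K/W; Q = 73.7/1.614 = 45.7 W/m.
Coated: R = R_cond + R_conv = 1.339 m·K/W; Q = 73.7/1.339 = 55.0 W/m.

increases: 45.7 → 55.0 W/m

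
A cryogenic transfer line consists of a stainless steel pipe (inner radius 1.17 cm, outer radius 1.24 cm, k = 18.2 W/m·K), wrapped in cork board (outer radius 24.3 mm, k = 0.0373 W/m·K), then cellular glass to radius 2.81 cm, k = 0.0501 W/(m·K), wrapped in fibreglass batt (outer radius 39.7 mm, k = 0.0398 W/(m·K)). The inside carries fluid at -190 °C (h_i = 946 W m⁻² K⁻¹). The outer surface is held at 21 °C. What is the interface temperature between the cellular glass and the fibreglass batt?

T = -40.7 °C

Resistance network (inner→outer):
  R'_conv,in = 1/(2πr h) = 1/(2π·0.0117·946) = 0.01438 m·K/W
  R'_stainless steel = ln(0.0124/0.0117)/(2πk) = 0.05811/(2π·18.2) = 5.081×10^-4 m·K/W
  R'_cork board = ln(0.0243/0.0124)/(2πk) = 0.6728/(2π·0.0373) = 2.871 m·K/W
  R'_cellular glass = ln(0.0281/0.0243)/(2πk) = 0.1453/(2π·0.0501) = 0.4616 m·K/W
  R'_fibreglass batt = ln(0.0397/0.0281)/(2πk) = 0.3456/(2π·0.0398) = 1.382 m·K/W
ΣR = 0.01438 + 5.081×10^-4 + 2.871 + 0.4616 + 1.382 = 4.729 m·K/W
Q' = ΔT/ΣR = (-190 °C − 21 °C)/4.729 = -44.62 W/m
From the inner boundary to the cellular glass/fibreglass batt interface, ΣR_partial = 3.347 m·K/W.
T_interface = T_in − Q'·ΣR_partial = -190 °C − (-44.62)(3.347) = -40.7 °C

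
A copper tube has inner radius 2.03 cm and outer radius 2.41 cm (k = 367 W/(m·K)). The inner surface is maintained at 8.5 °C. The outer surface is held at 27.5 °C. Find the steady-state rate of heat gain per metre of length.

Q' = 2πk·ΔT/ln(r₂/r₁) = 2π × 367 × 19 / ln(0.0241/0.0203) = 2.55×10^5 W/m

Q' = 2.55×10^5 W/m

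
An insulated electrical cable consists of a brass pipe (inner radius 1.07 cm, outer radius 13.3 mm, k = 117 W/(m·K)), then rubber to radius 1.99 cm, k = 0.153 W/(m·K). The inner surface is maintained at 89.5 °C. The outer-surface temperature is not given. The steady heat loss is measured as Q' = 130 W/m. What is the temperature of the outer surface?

T_out = 35.0 °C

Sum the resistances:
  R'_brass = ln(0.0133/0.0107)/(2πk) = 0.2175/(2π·117) = 2.959×10^-4 m·K/W
  R'_rubber = ln(0.0199/0.0133)/(2πk) = 0.4030/(2π·0.153) = 0.4192 m·K/W
ΣR = 0.4195 m·K/W
ΔT = Q'·ΣR = 130 × 0.4195 = 54.53 K
Heat flows outward, so T_out = T_in − ΔT = 89.5 − 54.53 = 35.0 °C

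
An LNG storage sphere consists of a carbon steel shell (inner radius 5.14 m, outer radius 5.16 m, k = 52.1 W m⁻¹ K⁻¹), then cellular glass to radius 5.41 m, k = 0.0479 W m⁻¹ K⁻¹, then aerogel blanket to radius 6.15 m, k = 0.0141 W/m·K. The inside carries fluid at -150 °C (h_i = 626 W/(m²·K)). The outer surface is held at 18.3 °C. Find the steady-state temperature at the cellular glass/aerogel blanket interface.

T = -132 °C

Resistance network (inner→outer):
  R_conv,in = 1/(4πr²h) = 1/(4π·5.14²·626) = 4.812×10^-6 K/W
  R_carbon steel = (1/5.14 − 1/5.16)/(4πk) = 7.541×10^-4/(4π·52.1) = 1.152×10^-6 K/W
  R_cellular glass = (1/5.16 − 1/5.41)/(4πk) = 0.008956/(4π·0.0479) = 0.01488 K/W
  R_aerogel blanket = (1/5.41 − 1/6.15)/(4πk) = 0.02224/(4π·0.0141) = 0.1255 K/W
ΣR = 4.812×10^-6 + 1.152×10^-6 + 0.01488 + 0.1255 = 0.1404 K/W
Q = ΔT/ΣR = (-150 °C − 18.3 °C)/0.1404 = -1199 W
From the inner boundary to the cellular glass/aerogel blanket interface, ΣR_partial = 0.01489 K/W.
T_interface = T_in − Q·ΣR_partial = -150 °C − (-1199)(0.01489) = -132 °C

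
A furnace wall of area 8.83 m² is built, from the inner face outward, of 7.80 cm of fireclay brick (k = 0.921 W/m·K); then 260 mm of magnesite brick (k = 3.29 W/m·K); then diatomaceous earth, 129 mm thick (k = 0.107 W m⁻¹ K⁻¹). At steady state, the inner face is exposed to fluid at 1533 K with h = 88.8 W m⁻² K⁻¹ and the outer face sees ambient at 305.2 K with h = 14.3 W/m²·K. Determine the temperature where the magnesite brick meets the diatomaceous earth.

T = 1385 K

Treat each layer as a resistance in series:
  R_conv,in = 1/(hA) = 1/(88.8·8.83) = 0.001275 K/W
  R_fireclay brick = L/(kA) = 0.0780/(0.921·8.83) = 0.009591 K/W
  R_magnesite brick = L/(kA) = 0.260/(3.29·8.83) = 0.008950 K/W
  R_diatomaceous earth = L/(kA) = 0.129/(0.107·8.83) = 0.1365 K/W
  R_conv,out = 1/(hA) = 1/(14.3·8.83) = 0.007920 K/W
ΣR = 0.001275 + 0.009591 + 0.008950 + 0.1365 + 0.007920 = 0.1642 K/W
Q = ΔT/ΣR = (1533 K − 305.2 K)/0.1642 = 7477 W
From the inner boundary to the magnesite brick/diatomaceous earth interface, ΣR_partial = 0.01982 K/W.
T_interface = T_in − Q·ΣR_partial = 1533 K − (7477)(0.01982) = 1385 K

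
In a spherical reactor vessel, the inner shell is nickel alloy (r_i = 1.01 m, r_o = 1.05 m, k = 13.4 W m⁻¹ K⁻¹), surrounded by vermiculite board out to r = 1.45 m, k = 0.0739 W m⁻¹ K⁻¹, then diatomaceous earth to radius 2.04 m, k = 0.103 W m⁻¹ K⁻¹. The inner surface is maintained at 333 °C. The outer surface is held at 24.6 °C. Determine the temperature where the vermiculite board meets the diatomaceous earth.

Series thermal resistances, inner to outer:
  R_nickel alloy = (1/1.01 − 1/1.05)/(4πk) = 0.03772/(4π·13.4) = 2.240×10^-4 K/W
  R_vermiculite board = (1/1.05 − 1/1.45)/(4πk) = 0.2627/(4π·0.0739) = 0.2829 K/W
  R_diatomaceous earth = (1/1.45 − 1/2.04)/(4πk) = 0.1995/(4π·0.103) = 0.1541 K/W
ΣR = 2.240×10^-4 + 0.2829 + 0.1541 = 0.4372 K/W
Q = ΔT/ΣR = (333 °C − 24.6 °C)/0.4372 = 705.4 W
From the inner boundary to the vermiculite board/diatomaceous earth interface, ΣR_partial = 0.2831 K/W.
T_interface = T_in − Q·ΣR_partial = 333 °C − (705.4)(0.2831) = 133 °C

T = 133 °C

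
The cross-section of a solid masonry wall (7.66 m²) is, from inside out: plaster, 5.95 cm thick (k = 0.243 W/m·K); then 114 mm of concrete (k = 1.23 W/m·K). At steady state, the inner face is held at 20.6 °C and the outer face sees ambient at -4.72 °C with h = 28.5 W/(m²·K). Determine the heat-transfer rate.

Q = 520 W

Treat each layer as a resistance in series:
  R_plaster = L/(kA) = 0.0595/(0.243·7.66) = 0.03197 K/W
  R_concrete = L/(kA) = 0.114/(1.23·7.66) = 0.01210 K/W
  R_conv,out = 1/(hA) = 1/(28.5·7.66) = 0.004581 K/W
ΣR = 0.03197 + 0.01210 + 0.004581 = 0.04865 K/W
Q = ΔT/ΣR = (20.6 °C − -4.72 °C)/0.04865 = 520 W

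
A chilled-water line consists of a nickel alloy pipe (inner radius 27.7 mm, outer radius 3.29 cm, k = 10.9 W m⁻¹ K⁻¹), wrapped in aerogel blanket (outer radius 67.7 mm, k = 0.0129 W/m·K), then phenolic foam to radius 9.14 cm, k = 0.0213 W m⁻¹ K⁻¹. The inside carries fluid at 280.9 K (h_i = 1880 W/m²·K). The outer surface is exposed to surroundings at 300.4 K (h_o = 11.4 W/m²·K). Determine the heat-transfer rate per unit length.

Series thermal resistances, inner to outer:
  R'_conv,in = 1/(2πr h) = 1/(2π·0.0277·1880) = 0.003056 m·K/W
  R'_nickel alloy = ln(0.0329/0.0277)/(2πk) = 0.1720/(2π·10.9) = 0.002512 m·K/W
  R'_aerogel blanket = ln(0.0677/0.0329)/(2πk) = 0.7216/(2π·0.0129) = 8.903 m·K/W
  R'_phenolic foam = ln(0.0914/0.0677)/(2πk) = 0.3002/(2π·0.0213) = 2.243 m·K/W
  R'_conv,out = 1/(2πr h) = 1/(2π·0.0914·11.4) = 0.1527 m·K/W
ΣR = 0.003056 + 0.002512 + 8.903 + 2.243 + 0.1527 = 11.30 m·K/W
Q' = ΔT/ΣR = (280.9 K − 300.4 K)/11.30 = -1.73 W/m
(Negative Q' ⇒ heat flows inward; heat gain = 1.73 W/m.)

Q' = 1.73 W/m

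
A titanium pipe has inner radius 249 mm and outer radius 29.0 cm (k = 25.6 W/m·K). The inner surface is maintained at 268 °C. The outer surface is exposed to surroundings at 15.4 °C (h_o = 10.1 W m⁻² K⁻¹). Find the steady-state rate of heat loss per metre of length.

Treat each layer as a resistance in series:
  R'_titanium = ln(0.290/0.249)/(2πk) = 0.1524/(2π·25.6) = 9.476×10^-4 m·K/W
  R'_conv,out = 1/(2πr h) = 1/(2π·0.290·10.1) = 0.05434 m·K/W
ΣR = 9.476×10^-4 + 0.05434 = 0.05529 m·K/W
Q' = ΔT/ΣR = (268 °C − 15.4 °C)/0.05529 = 4570 W/m

Q' = 4570 W/m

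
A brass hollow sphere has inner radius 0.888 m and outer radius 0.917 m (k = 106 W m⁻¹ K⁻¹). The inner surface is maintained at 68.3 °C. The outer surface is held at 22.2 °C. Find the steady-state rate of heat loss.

Q = 4πk·ΔT/(1/r₁ − 1/r₂) = 4π × 106 × 46.1 / (1/0.888 − 1/0.917) = 1.72×10^6 W

Q = 1720 kW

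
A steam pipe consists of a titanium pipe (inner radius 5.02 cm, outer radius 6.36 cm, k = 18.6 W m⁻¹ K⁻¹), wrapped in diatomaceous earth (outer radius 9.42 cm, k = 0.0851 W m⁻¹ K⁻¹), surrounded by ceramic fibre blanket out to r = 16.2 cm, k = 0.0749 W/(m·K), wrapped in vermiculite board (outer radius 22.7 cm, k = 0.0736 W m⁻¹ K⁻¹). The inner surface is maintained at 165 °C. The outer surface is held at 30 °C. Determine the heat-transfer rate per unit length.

Resistance network (inner→outer):
  R'_titanium = ln(0.0636/0.0502)/(2πk) = 0.2366/(2π·18.6) = 0.002025 m·K/W
  R'_diatomaceous earth = ln(0.0942/0.0636)/(2πk) = 0.3928/(2π·0.0851) = 0.7346 m·K/W
  R'_ceramic fibre blanket = ln(0.162/0.0942)/(2πk) = 0.5422/(2π·0.0749) = 1.152 m·K/W
  R'_vermiculite board = ln(0.227/0.162)/(2πk) = 0.3374/(2π·0.0736) = 0.7295 m·K/W
ΣR = 0.002025 + 0.7346 + 1.152 + 0.7295 = 2.618 m·K/W
Q' = ΔT/ΣR = (165 °C − 30 °C)/2.618 = 51.6 W/m

Q' = 51.6 W/m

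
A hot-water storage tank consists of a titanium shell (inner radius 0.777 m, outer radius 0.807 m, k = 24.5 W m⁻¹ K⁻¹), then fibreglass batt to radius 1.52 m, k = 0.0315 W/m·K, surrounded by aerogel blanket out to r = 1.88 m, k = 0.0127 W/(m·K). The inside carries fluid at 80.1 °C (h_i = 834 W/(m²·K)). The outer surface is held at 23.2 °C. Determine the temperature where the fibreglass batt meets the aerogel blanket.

T = 43.1 °C

Treat each layer as a resistance in series:
  R_conv,in = 1/(4πr²h) = 1/(4π·0.777²·834) = 1.580×10^-4 K/W
  R_titanium = (1/0.777 − 1/0.807)/(4πk) = 0.04784/(4π·24.5) = 1.554×10^-4 K/W
  R_fibreglass batt = (1/0.807 − 1/1.52)/(4πk) = 0.5813/(4π·0.0315) = 1.468 K/W
  R_aerogel blanket = (1/1.52 − 1/1.88)/(4πk) = 0.1260/(4π·0.0127) = 0.7894 K/W
ΣR = 1.580×10^-4 + 1.554×10^-4 + 1.468 + 0.7894 = 2.258 K/W
Q = ΔT/ΣR = (80.1 °C − 23.2 °C)/2.258 = 25.20 W
From the inner boundary to the fibreglass batt/aerogel blanket interface, ΣR_partial = 1.468 K/W.
T_interface = T_in − Q·ΣR_partial = 80.1 °C − (25.20)(1.468) = 43.1 °C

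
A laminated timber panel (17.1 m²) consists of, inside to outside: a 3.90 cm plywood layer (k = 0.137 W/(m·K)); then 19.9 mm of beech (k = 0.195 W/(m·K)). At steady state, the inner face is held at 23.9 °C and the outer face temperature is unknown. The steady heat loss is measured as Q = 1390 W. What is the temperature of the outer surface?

Series resistances:
  R_plywood = L/(kA) = 0.0390/(0.137·17.1) = 0.01665 K/W
  R_beech = L/(kA) = 0.0199/(0.195·17.1) = 0.005968 K/W
ΣR = 0.02262 K/W
ΔT = Q·ΣR = 1390 × 0.02262 = 31.44 K
Heat flows outward, so T_out = T_in − ΔT = 23.9 − 31.44 = -7.54 °C

T_out = -7.54 °C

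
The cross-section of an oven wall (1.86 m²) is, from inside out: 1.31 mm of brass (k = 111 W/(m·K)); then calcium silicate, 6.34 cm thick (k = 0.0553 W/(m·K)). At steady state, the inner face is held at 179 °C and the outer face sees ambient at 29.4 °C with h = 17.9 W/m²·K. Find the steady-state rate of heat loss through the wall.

Series thermal resistances, inner to outer:
  R_brass = L/(kA) = 0.00131/(111·1.86) = 6.345×10^-6 K/W
  R_calcium silicate = L/(kA) = 0.0634/(0.0553·1.86) = 0.6164 K/W
  R_conv,out = 1/(hA) = 1/(17.9·1.86) = 0.03004 K/W
ΣR = 6.345×10^-6 + 0.6164 + 0.03004 = 0.6464 K/W
Q = ΔT/ΣR = (179 °C − 29.4 °C)/0.6464 = 231 W

Q = 231 W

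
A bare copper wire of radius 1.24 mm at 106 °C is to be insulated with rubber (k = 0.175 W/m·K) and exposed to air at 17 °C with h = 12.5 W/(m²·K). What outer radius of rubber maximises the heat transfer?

For a cylinder, r_cr = k_ins/h = 0.175/12.5 = 0.0140 m = 1.40 cm

r_cr = 1.40 cm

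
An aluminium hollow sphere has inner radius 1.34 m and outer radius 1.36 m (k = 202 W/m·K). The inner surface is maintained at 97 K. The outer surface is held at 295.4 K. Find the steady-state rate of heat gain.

Q = 4πk·ΔT/(1/r₁ − 1/r₂) = 4π × 202 × 198.4 / (1/1.34 − 1/1.36) = 4.59×10^7 W

Q = 45900 kW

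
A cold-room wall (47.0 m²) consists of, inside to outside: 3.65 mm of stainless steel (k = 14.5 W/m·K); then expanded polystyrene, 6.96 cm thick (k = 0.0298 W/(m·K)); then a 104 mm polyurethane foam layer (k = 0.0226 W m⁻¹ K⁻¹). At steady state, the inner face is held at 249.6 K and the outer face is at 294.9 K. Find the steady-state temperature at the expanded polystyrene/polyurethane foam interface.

T = 264.85 K

Series thermal resistances, inner to outer:
  R_stainless steel = L/(kA) = 0.00365/(14.5·47.0) = 5.356×10^-6 K/W
  R_expanded polystyrene = L/(kA) = 0.0696/(0.0298·47.0) = 0.04969 K/W
  R_polyurethane foam = L/(kA) = 0.104/(0.0226·47.0) = 0.09791 K/W
ΣR = 5.356×10^-6 + 0.04969 + 0.09791 = 0.1476 K/W
Q = ΔT/ΣR = (249.6 K − 294.9 K)/0.1476 = -306.9 W
From the inner boundary to the expanded polystyrene/polyurethane foam interface, ΣR_partial = 0.04970 K/W.
T_interface = T_in − Q·ΣR_partial = 249.6 K − (-306.9)(0.04970) = 264.85 K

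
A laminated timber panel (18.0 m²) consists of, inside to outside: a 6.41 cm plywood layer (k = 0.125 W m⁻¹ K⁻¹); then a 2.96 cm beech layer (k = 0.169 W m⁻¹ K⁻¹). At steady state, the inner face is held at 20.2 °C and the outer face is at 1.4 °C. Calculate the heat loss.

Treat each layer as a resistance in series:
  R_plywood = L/(kA) = 0.0641/(0.125·18.0) = 0.02849 K/W
  R_beech = L/(kA) = 0.0296/(0.169·18.0) = 0.009730 K/W
ΣR = 0.02849 + 0.009730 = 0.03822 K/W
Q = ΔT/ΣR = (20.2 °C − 1.4 °C)/0.03822 = 492 W

Q = 492 W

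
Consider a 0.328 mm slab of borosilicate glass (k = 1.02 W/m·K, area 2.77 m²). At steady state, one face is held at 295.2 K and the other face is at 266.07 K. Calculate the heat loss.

Q = kA·ΔT/L = 1.02 × 2.77 × |295.2 K − 266.07 K| / 3.28×10^-4 = 2.51×10^5 W

Q = 251 kW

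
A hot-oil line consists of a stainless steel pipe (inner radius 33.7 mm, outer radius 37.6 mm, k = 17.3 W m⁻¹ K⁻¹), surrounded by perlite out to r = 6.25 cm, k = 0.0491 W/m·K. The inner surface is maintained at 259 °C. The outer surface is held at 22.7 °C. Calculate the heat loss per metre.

Treat each layer as a resistance in series:
  R'_stainless steel = ln(0.0376/0.0337)/(2πk) = 0.1095/(2π·17.3) = 0.001007 m·K/W
  R'_perlite = ln(0.0625/0.0376)/(2πk) = 0.5082/(2π·0.0491) = 1.647 m·K/W
ΣR = 0.001007 + 1.647 = 1.648 m·K/W
Q' = ΔT/ΣR = (259 °C − 22.7 °C)/1.648 = 143 W/m

Q' = 143 W/m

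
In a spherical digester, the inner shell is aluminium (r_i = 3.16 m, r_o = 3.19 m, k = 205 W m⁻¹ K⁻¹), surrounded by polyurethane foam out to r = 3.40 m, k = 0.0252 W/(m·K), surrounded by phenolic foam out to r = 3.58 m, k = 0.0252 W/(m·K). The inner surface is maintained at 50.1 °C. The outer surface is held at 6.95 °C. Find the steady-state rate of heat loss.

Series thermal resistances, inner to outer:
  R_aluminium = (1/3.16 − 1/3.19)/(4πk) = 0.002976/(4π·205) = 1.155×10^-6 K/W
  R_polyurethane foam = (1/3.19 − 1/3.40)/(4πk) = 0.01936/(4π·0.0252) = 0.06114 K/W
  R_phenolic foam = (1/3.40 − 1/3.58)/(4πk) = 0.01479/(4π·0.0252) = 0.04670 K/W
ΣR = 1.155×10^-6 + 0.06114 + 0.04670 = 0.1078 K/W
Q = ΔT/ΣR = (50.1 °C − 6.95 °C)/0.1078 = 400 W

Q = 400 W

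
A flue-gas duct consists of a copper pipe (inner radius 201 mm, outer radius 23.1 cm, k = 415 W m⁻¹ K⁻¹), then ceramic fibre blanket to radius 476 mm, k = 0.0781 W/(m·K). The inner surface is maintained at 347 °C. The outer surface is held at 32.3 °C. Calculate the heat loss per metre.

Q' = 214 W/m

Series thermal resistances, inner to outer:
  R'_copper = ln(0.231/0.201)/(2πk) = 0.1391/(2π·415) = 5.335×10^-5 m·K/W
  R'_ceramic fibre blanket = ln(0.476/0.231)/(2πk) = 0.7230/(2π·0.0781) = 1.473 m·K/W
ΣR = 5.335×10^-5 + 1.473 = 1.473 m·K/W
Q' = ΔT/ΣR = (347 °C − 32.3 °C)/1.473 = 214 W/m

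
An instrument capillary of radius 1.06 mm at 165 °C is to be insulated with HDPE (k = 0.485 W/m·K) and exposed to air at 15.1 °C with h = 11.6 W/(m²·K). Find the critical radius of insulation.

For a cylinder, r_cr = k_ins/h = 0.485/11.6 = 0.0418 m = 4.18 cm

r_cr = 4.18 cm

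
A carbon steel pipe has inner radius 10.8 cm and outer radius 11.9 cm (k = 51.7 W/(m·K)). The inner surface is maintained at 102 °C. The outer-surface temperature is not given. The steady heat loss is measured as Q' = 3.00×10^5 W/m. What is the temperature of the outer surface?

Series resistances:
  R'_carbon steel = ln(0.119/0.108)/(2πk) = 0.09699/(2π·51.7) = 2.986×10^-4 m·K/W
ΣR = 2.986×10^-4 m·K/W
ΔT = Q'·ΣR = 3.00×10^5 × 2.986×10^-4 = 89.58 K
Heat flows outward, so T_out = T_in − ΔT = 102 − 89.58 = 12.4 °C

T_out = 12.4 °C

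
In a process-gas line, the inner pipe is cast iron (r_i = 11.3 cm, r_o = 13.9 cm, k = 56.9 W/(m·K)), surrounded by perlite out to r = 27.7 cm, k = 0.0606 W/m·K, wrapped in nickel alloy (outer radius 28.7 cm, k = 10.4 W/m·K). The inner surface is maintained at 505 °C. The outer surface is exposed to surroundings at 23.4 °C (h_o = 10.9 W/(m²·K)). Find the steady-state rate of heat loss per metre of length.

Series thermal resistances, inner to outer:
  R'_cast iron = ln(0.139/0.113)/(2πk) = 0.2071/(2π·56.9) = 5.792×10^-4 m·K/W
  R'_perlite = ln(0.277/0.139)/(2πk) = 0.6895/(2π·0.0606) = 1.811 m·K/W
  R'_nickel alloy = ln(0.287/0.277)/(2πk) = 0.03546/(2π·10.4) = 5.427×10^-4 m·K/W
  R'_conv,out = 1/(2πr h) = 1/(2π·0.287·10.9) = 0.05088 m·K/W
ΣR = 5.792×10^-4 + 1.811 + 5.427×10^-4 + 0.05088 = 1.863 m·K/W
Q' = ΔT/ΣR = (505 °C − 23.4 °C)/1.863 = 259 W/m

Q' = 259 W/m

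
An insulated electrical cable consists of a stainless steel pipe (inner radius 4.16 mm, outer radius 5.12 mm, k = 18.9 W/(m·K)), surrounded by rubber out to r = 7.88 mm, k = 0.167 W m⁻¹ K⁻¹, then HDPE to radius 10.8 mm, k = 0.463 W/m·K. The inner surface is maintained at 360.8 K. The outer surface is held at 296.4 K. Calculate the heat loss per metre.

Q' = 124 W/m

Series thermal resistances, inner to outer:
  R'_stainless steel = ln(0.00512/0.00416)/(2πk) = 0.2076/(2π·18.9) = 0.001749 m·K/W
  R'_rubber = ln(0.00788/0.00512)/(2πk) = 0.4312/(2π·0.167) = 0.4109 m·K/W
  R'_HDPE = ln(0.0108/0.00788)/(2πk) = 0.3152/(2π·0.463) = 0.1084 m·K/W
ΣR = 0.001749 + 0.4109 + 0.1084 = 0.5210 m·K/W
Q' = ΔT/ΣR = (360.8 K − 296.4 K)/0.5210 = 124 W/m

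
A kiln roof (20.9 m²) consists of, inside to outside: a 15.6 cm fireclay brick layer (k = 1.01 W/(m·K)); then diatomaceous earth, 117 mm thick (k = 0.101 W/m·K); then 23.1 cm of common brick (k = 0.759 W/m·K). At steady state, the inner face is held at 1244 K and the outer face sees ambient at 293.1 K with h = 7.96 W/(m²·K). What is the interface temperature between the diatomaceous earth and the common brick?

T = 528 K

Treat each layer as a resistance in series:
  R_fireclay brick = L/(kA) = 0.156/(1.01·20.9) = 0.007390 K/W
  R_diatomaceous earth = L/(kA) = 0.117/(0.101·20.9) = 0.05543 K/W
  R_common brick = L/(kA) = 0.231/(0.759·20.9) = 0.01456 K/W
  R_conv,out = 1/(hA) = 1/(7.96·20.9) = 0.006011 K/W
ΣR = 0.007390 + 0.05543 + 0.01456 + 0.006011 = 0.08339 K/W
Q = ΔT/ΣR = (1244 K − 293.1 K)/0.08339 = 11400 W
From the inner boundary to the diatomaceous earth/common brick interface, ΣR_partial = 0.06282 K/W.
T_interface = T_in − Q·ΣR_partial = 1244 K − (11400)(0.06282) = 528 K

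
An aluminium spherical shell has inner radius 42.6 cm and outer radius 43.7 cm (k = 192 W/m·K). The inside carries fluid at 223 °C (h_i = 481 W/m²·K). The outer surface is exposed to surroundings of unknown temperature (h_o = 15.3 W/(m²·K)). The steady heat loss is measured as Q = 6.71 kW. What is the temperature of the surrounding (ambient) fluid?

Series resistances:
  R_conv,in = 1/(4πr²h) = 1/(4π·0.426²·481) = 9.116×10^-4 K/W
  R_aluminium = (1/0.426 − 1/0.437)/(4πk) = 0.05909/(4π·192) = 2.449×10^-5 K/W
  R_conv,out = 1/(4πr²h) = 1/(4π·0.437²·15.3) = 0.02724 K/W
ΣR = 0.02817 K/W
ΔT = Q·ΣR = 6710 × 0.02817 = 189.0 K
Heat flows outward, so T_out = T_in − ΔT = 223 − 189.0 = 34.0 °C

T_out = 34.0 °C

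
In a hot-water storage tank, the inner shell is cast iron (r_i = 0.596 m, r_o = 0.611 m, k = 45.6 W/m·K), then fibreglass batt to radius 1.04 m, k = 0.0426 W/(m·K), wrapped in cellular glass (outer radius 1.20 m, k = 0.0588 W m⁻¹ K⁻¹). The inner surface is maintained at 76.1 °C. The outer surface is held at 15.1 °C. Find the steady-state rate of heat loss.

Q = 42.5 W

Resistance network (inner→outer):
  R_cast iron = (1/0.596 − 1/0.611)/(4πk) = 0.04119/(4π·45.6) = 7.188×10^-5 K/W
  R_fibreglass batt = (1/0.611 − 1/1.04)/(4πk) = 0.6751/(4π·0.0426) = 1.261 K/W
  R_cellular glass = (1/1.04 − 1/1.20)/(4πk) = 0.1282/(4π·0.0588) = 0.1735 K/W
ΣR = 7.188×10^-5 + 1.261 + 0.1735 = 1.435 K/W
Q = ΔT/ΣR = (76.1 °C − 15.1 °C)/1.435 = 42.5 W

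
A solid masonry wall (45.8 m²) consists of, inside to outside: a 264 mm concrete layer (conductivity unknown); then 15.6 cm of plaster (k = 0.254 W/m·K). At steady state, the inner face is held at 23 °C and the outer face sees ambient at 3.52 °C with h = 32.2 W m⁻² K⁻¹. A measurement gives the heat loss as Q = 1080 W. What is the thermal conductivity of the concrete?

k = 1.46 W/m·K

ΣR = ΔT/Q = |23 − 3.52|/1080 = 0.01804 K/W
Known resistances:
  R_plaster = L/(kA) = 0.156/(0.254·45.8) = 0.01341 K/W
  R_conv,out = 1/(hA) = 1/(32.2·45.8) = 6.781×10^-4 K/W
R_concrete = ΣR − ΣR_known = 0.01804 − 0.01409 = 0.003950 K/W
L/(kA) = 0.003950 ⇒ k = 0.264/(0.003950·45.8) = 1.46 W/m·K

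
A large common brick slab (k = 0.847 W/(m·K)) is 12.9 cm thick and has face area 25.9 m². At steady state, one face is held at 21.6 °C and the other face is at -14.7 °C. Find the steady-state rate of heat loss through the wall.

Q = 6170 W

Q = kA·ΔT/L = 0.847 × 25.9 × |21.6 °C − -14.7 °C| / 0.129 = 6170 W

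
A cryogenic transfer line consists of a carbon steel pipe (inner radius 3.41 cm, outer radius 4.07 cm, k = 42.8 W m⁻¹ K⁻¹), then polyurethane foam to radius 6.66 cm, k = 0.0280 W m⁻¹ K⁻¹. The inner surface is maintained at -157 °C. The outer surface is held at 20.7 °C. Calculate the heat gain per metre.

Q' = 63.5 W/m

Series thermal resistances, inner to outer:
  R'_carbon steel = ln(0.0407/0.0341)/(2πk) = 0.1769/(2π·42.8) = 6.579×10^-4 m·K/W
  R'_polyurethane foam = ln(0.0666/0.0407)/(2πk) = 0.4925/(2π·0.0280) = 2.799 m·K/W
ΣR = 6.579×10^-4 + 2.799 = 2.800 m·K/W
Q' = ΔT/ΣR = (-157 °C − 20.7 °C)/2.800 = -63.5 W/m
(Negative Q' ⇒ heat flows inward; heat gain = 63.5 W/m.)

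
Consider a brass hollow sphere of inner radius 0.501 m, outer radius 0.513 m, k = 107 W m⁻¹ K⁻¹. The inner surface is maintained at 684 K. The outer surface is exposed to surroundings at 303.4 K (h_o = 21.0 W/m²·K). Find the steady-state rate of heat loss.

Series thermal resistances, inner to outer:
  R_brass = (1/0.501 − 1/0.513)/(4πk) = 0.04669/(4π·107) = 3.472×10^-5 K/W
  R_conv,out = 1/(4πr²h) = 1/(4π·0.513²·21.0) = 0.01440 K/W
ΣR = 3.472×10^-5 + 0.01440 = 0.01443 K/W
Q = ΔT/ΣR = (684 K − 303.4 K)/0.01443 = 26400 W

Q = 26.4 kW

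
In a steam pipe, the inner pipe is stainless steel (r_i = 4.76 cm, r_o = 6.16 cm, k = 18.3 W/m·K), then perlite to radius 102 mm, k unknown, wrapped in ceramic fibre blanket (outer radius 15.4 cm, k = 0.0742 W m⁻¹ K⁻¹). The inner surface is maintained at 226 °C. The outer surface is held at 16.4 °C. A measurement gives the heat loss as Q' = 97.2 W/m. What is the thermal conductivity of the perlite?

k = 0.0632 W/m·K

ΣR = ΔT/Q' = |226 − 16.4|/97.2 = 2.156 m·K/W
Known resistances:
  R'_stainless steel = ln(0.0616/0.0476)/(2πk) = 0.2578/(2π·18.3) = 0.002242 m·K/W
  R'_ceramic fibre blanket = ln(0.154/0.102)/(2πk) = 0.4120/(2π·0.0742) = 0.8837 m·K/W
R_perlite = ΣR − ΣR_known = 2.156 − 0.8859 = 1.270 m·K/W
ln(r₂/r₁)/(2πk) = 1.270 ⇒ k = 0.5043/(2π·1.270) = 0.0632 W/m·K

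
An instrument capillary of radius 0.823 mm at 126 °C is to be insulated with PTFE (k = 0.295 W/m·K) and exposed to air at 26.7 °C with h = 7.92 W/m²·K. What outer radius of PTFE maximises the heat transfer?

r_cr = 3.72 cm

For a cylinder, r_cr = k_ins/h = 0.295/7.92 = 0.0372 m = 3.72 cm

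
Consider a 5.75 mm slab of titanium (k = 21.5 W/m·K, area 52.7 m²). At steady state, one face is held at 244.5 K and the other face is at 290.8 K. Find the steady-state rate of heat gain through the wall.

Q = 9120 kW

Q = kA·ΔT/L = 21.5 × 52.7 × |244.5 K − 290.8 K| / 0.00575 = 9.12×10^6 W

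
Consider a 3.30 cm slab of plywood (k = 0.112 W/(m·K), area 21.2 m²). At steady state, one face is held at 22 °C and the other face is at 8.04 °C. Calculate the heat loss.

Q = kA·ΔT/L = 0.112 × 21.2 × |22 °C − 8.04 °C| / 0.0330 = 1000 W

Q = 1000 W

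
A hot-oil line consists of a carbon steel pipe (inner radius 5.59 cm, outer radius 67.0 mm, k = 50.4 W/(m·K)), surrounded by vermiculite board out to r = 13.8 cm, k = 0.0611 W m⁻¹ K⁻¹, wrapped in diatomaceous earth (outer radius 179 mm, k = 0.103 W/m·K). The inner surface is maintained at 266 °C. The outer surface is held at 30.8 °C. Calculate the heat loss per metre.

Treat each layer as a resistance in series:
  R'_carbon steel = ln(0.0670/0.0559)/(2πk) = 0.1811/(2π·50.4) = 5.720×10^-4 m·K/W
  R'_vermiculite board = ln(0.138/0.0670)/(2πk) = 0.7226/(2π·0.0611) = 1.882 m·K/W
  R'_diatomaceous earth = ln(0.179/0.138)/(2πk) = 0.2601/(2π·0.103) = 0.4020 m·K/W
ΣR = 5.720×10^-4 + 1.882 + 0.4020 = 2.285 m·K/W
Q' = ΔT/ΣR = (266 °C − 30.8 °C)/2.285 = 103 W/m

Q' = 103 W/m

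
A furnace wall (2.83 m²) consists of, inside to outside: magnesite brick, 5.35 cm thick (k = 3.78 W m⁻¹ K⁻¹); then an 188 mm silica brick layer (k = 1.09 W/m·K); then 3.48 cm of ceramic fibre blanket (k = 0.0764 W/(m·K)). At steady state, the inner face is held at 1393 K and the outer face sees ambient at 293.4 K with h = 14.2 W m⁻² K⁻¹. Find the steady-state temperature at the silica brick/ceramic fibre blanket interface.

Treat each layer as a resistance in series:
  R_magnesite brick = L/(kA) = 0.0535/(3.78·2.83) = 0.005001 K/W
  R_silica brick = L/(kA) = 0.188/(1.09·2.83) = 0.06095 K/W
  R_ceramic fibre blanket = L/(kA) = 0.0348/(0.0764·2.83) = 0.1610 K/W
  R_conv,out = 1/(hA) = 1/(14.2·2.83) = 0.02488 K/W
ΣR = 0.005001 + 0.06095 + 0.1610 + 0.02488 = 0.2518 K/W
Q = ΔT/ΣR = (1393 K − 293.4 K)/0.2518 = 4367 W
From the inner boundary to the silica brick/ceramic fibre blanket interface, ΣR_partial = 0.06595 K/W.
T_interface = T_in − Q·ΣR_partial = 1393 K − (4367)(0.06595) = 1105 K

T = 1105 K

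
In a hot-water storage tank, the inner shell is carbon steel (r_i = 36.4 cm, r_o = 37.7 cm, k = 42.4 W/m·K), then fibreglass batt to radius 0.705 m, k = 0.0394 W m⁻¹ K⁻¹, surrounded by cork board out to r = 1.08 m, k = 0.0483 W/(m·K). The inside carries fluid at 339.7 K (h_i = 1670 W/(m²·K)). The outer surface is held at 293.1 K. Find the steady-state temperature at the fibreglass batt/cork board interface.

T = 304.5 K

Series thermal resistances, inner to outer:
  R_conv,in = 1/(4πr²h) = 1/(4π·0.364²·1670) = 3.596×10^-4 K/W
  R_carbon steel = (1/0.364 − 1/0.377)/(4πk) = 0.09473/(4π·42.4) = 1.778×10^-4 K/W
  R_fibreglass batt = (1/0.377 − 1/0.705)/(4πk) = 1.234/(4π·0.0394) = 2.493 K/W
  R_cork board = (1/0.705 − 1/1.08)/(4πk) = 0.4925/(4π·0.0483) = 0.8114 K/W
ΣR = 3.596×10^-4 + 1.778×10^-4 + 2.493 + 0.8114 = 3.305 K/W
Q = ΔT/ΣR = (339.7 K − 293.1 K)/3.305 = 14.10 W
From the inner boundary to the fibreglass batt/cork board interface, ΣR_partial = 2.494 K/W.
T_interface = T_in − Q·ΣR_partial = 339.7 K − (14.10)(2.494) = 304.5 K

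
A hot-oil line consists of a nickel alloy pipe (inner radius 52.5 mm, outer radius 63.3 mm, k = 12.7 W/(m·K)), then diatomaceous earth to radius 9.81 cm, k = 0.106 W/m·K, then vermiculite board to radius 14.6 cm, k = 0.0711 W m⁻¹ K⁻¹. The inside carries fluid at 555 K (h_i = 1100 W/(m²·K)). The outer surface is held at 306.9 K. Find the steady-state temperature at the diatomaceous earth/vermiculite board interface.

Resistance network (inner→outer):
  R'_conv,in = 1/(2πr h) = 1/(2π·0.0525·1100) = 0.002756 m·K/W
  R'_nickel alloy = ln(0.0633/0.0525)/(2πk) = 0.1871/(2π·12.7) = 0.002344 m·K/W
  R'_diatomaceous earth = ln(0.0981/0.0633)/(2πk) = 0.4381/(2π·0.106) = 0.6578 m·K/W
  R'_vermiculite board = ln(0.146/0.0981)/(2πk) = 0.3976/(2π·0.0711) = 0.8901 m·K/W
ΣR = 0.002756 + 0.002344 + 0.6578 + 0.8901 = 1.553 m·K/W
Q' = ΔT/ΣR = (555 K − 306.9 K)/1.553 = 159.8 W/m
From the inner boundary to the diatomaceous earth/vermiculite board interface, ΣR_partial = 0.6629 m·K/W.
T_interface = T_in − Q'·ΣR_partial = 555 K − (159.8)(0.6629) = 449 K

T = 449 K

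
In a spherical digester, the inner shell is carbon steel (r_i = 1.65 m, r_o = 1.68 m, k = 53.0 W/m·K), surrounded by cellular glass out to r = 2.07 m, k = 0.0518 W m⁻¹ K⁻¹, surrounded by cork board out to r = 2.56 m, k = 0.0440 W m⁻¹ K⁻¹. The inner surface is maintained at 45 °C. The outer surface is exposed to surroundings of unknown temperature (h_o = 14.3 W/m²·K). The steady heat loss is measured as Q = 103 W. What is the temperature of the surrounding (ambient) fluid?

Sum the resistances:
  R_carbon steel = (1/1.65 − 1/1.68)/(4πk) = 0.01082/(4π·53.0) = 1.625×10^-5 K/W
  R_cellular glass = (1/1.68 − 1/2.07)/(4πk) = 0.1121/(4π·0.0518) = 0.1723 K/W
  R_cork board = (1/2.07 − 1/2.56)/(4πk) = 0.09247/(4π·0.0440) = 0.1672 K/W
  R_conv,out = 1/(4πr²h) = 1/(4π·2.56²·14.3) = 8.491×10^-4 K/W
ΣR = 0.3404 K/W
ΔT = Q·ΣR = 103 × 0.3404 = 35.06 K
Heat flows outward, so T_out = T_in − ΔT = 45 − 35.06 = 9.94 °C

T_out = 9.94 °C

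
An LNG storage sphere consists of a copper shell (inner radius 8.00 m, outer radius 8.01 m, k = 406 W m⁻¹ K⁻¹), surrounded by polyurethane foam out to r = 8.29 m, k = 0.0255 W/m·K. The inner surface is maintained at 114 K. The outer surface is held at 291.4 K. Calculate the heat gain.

Q = 13.5 kW

Series thermal resistances, inner to outer:
  R_copper = (1/8.00 − 1/8.01)/(4πk) = 1.561×10^-4/(4π·406) = 3.059×10^-8 K/W
  R_polyurethane foam = (1/8.01 − 1/8.29)/(4πk) = 0.004217/(4π·0.0255) = 0.01316 K/W
ΣR = 3.059×10^-8 + 0.01316 = 0.01316 K/W
Q = ΔT/ΣR = (114 K − 291.4 K)/0.01316 = -13500 W
(Negative Q ⇒ heat flows inward; heat gain = 13500 W.)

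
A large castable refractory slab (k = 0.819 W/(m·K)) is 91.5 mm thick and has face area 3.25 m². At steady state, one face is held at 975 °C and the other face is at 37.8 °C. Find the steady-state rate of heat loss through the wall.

Q = 27300 W

Q = kA·ΔT/L = 0.819 × 3.25 × |975 °C − 37.8 °C| / 0.0915 = 27300 W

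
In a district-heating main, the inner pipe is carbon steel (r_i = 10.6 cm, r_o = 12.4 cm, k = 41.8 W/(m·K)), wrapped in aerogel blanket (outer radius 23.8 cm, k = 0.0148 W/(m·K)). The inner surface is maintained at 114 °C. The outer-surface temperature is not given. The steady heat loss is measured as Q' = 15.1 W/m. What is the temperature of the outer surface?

T_out = 8.1 °C

Sum the resistances:
  R'_carbon steel = ln(0.124/0.106)/(2πk) = 0.1568/(2π·41.8) = 5.972×10^-4 m·K/W
  R'_aerogel blanket = ln(0.238/0.124)/(2πk) = 0.6520/(2π·0.0148) = 7.011 m·K/W
ΣR = 7.012 m·K/W
ΔT = Q'·ΣR = 15.1 × 7.012 = 105.9 K
Heat flows outward, so T_out = T_in − ΔT = 114 − 105.9 = 8.1 °C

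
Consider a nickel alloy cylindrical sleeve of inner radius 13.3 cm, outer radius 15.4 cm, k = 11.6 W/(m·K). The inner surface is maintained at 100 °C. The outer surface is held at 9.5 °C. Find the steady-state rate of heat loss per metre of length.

Q' = 2πk·ΔT/ln(r₂/r₁) = 2π × 11.6 × 90.5 / ln(0.154/0.133) = 45000 W/m

Q' = 45000 W/m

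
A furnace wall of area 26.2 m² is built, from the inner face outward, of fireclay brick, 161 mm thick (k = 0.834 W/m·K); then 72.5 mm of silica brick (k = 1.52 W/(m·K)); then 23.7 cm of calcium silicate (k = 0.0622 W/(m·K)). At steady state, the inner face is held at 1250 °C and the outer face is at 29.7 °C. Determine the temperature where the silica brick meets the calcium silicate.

T = 1177 °C

Series thermal resistances, inner to outer:
  R_fireclay brick = L/(kA) = 0.161/(0.834·26.2) = 0.007368 K/W
  R_silica brick = L/(kA) = 0.0725/(1.52·26.2) = 0.001821 K/W
  R_calcium silicate = L/(kA) = 0.237/(0.0622·26.2) = 0.1454 K/W
ΣR = 0.007368 + 0.001821 + 0.1454 = 0.1546 K/W
Q = ΔT/ΣR = (1250 °C − 29.7 °C)/0.1546 = 7893 W
From the inner boundary to the silica brick/calcium silicate interface, ΣR_partial = 0.009189 K/W.
T_interface = T_in − Q·ΣR_partial = 1250 °C − (7893)(0.009189) = 1177 °C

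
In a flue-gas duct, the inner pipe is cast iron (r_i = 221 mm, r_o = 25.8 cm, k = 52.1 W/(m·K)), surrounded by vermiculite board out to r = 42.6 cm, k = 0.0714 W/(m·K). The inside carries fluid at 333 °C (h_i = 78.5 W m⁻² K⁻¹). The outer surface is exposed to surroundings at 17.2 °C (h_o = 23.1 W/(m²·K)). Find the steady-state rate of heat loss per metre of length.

Series thermal resistances, inner to outer:
  R'_conv,in = 1/(2πr h) = 1/(2π·0.221·78.5) = 0.009174 m·K/W
  R'_cast iron = ln(0.258/0.221)/(2πk) = 0.1548/(2π·52.1) = 4.729×10^-4 m·K/W
  R'_vermiculite board = ln(0.426/0.258)/(2πk) = 0.5015/(2π·0.0714) = 1.118 m·K/W
  R'_conv,out = 1/(2πr h) = 1/(2π·0.426·23.1) = 0.01617 m·K/W
ΣR = 0.009174 + 4.729×10^-4 + 1.118 + 0.01617 = 1.144 m·K/W
Q' = ΔT/ΣR = (333 °C − 17.2 °C)/1.144 = 276 W/m

Q' = 276 W/m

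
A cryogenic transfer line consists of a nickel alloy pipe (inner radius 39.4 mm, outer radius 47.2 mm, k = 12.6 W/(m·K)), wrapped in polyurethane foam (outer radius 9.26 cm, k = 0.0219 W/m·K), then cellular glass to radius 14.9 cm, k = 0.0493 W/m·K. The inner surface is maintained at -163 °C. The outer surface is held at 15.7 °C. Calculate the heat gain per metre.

Treat each layer as a resistance in series:
  R'_nickel alloy = ln(0.0472/0.0394)/(2πk) = 0.1806/(2π·12.6) = 0.002282 m·K/W
  R'_polyurethane foam = ln(0.0926/0.0472)/(2πk) = 0.6739/(2π·0.0219) = 4.897 m·K/W
  R'_cellular glass = ln(0.149/0.0926)/(2πk) = 0.4757/(2π·0.0493) = 1.536 m·K/W
ΣR = 0.002282 + 4.897 + 1.536 = 6.435 m·K/W
Q' = ΔT/ΣR = (-163 °C − 15.7 °C)/6.435 = -27.8 W/m
(Negative Q' ⇒ heat flows inward; heat gain = 27.8 W/m.)

Q' = 27.8 W/m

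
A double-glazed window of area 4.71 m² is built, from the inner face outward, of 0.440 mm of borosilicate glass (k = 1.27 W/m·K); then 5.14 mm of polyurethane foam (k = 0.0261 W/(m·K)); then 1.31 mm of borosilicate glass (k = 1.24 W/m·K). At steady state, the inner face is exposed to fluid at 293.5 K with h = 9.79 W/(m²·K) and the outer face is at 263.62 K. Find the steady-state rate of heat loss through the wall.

Series thermal resistances, inner to outer:
  R_conv,in = 1/(hA) = 1/(9.79·4.71) = 0.02169 K/W
  R_borosilicate glass = L/(kA) = 4.40×10^-4/(1.27·4.71) = 7.356×10^-5 K/W
  R_polyurethane foam = L/(kA) = 0.00514/(0.0261·4.71) = 0.04181 K/W
  R_borosilicate glass = L/(kA) = 0.00131/(1.24·4.71) = 2.243×10^-4 K/W
ΣR = 0.02169 + 7.356×10^-5 + 0.04181 + 2.243×10^-4 = 0.06380 K/W
Q = ΔT/ΣR = (293.5 K − 263.62 K)/0.06380 = 468 W

Q = 468 W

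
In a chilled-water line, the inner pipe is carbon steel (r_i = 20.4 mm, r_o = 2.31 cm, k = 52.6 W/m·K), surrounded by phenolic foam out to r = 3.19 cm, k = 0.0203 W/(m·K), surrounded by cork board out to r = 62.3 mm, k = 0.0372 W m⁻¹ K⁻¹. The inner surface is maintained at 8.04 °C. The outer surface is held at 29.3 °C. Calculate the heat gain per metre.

Q' = 3.94 W/m

Treat each layer as a resistance in series:
  R'_carbon steel = ln(0.0231/0.0204)/(2πk) = 0.1243/(2π·52.6) = 3.761×10^-4 m·K/W
  R'_phenolic foam = ln(0.0319/0.0231)/(2πk) = 0.3228/(2π·0.0203) = 2.531 m·K/W
  R'_cork board = ln(0.0623/0.0319)/(2πk) = 0.6694/(2π·0.0372) = 2.864 m·K/W
ΣR = 3.761×10^-4 + 2.531 + 2.864 = 5.395 m·K/W
Q' = ΔT/ΣR = (8.04 °C − 29.3 °C)/5.395 = -3.94 W/m
(Negative Q' ⇒ heat flows inward; heat gain = 3.94 W/m.)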